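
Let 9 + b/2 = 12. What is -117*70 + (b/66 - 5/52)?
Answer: -4684683/572 ≈ -8190.0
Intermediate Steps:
b = 6 (b = -18 + 2*12 = -18 + 24 = 6)
-117*70 + (b/66 - 5/52) = -117*70 + (6/66 - 5/52) = -8190 + (6*(1/66) - 5*1/52) = -8190 + (1/11 - 5/52) = -8190 - 3/572 = -4684683/572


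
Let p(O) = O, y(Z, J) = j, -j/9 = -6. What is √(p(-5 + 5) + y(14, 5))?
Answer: 3*√6 ≈ 7.3485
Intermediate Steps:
j = 54 (j = -9*(-6) = 54)
y(Z, J) = 54
√(p(-5 + 5) + y(14, 5)) = √((-5 + 5) + 54) = √(0 + 54) = √54 = 3*√6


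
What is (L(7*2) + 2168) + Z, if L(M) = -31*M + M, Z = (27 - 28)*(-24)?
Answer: 1772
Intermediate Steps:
Z = 24 (Z = -1*(-24) = 24)
L(M) = -30*M
(L(7*2) + 2168) + Z = (-210*2 + 2168) + 24 = (-30*14 + 2168) + 24 = (-420 + 2168) + 24 = 1748 + 24 = 1772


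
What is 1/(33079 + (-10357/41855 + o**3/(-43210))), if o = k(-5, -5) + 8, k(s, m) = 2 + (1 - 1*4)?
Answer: 361710910/11964942815443 ≈ 3.0231e-5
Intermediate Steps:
k(s, m) = -1 (k(s, m) = 2 + (1 - 4) = 2 - 3 = -1)
o = 7 (o = -1 + 8 = 7)
1/(33079 + (-10357/41855 + o**3/(-43210))) = 1/(33079 + (-10357/41855 + 7**3/(-43210))) = 1/(33079 + (-10357*1/41855 + 343*(-1/43210))) = 1/(33079 + (-10357/41855 - 343/43210)) = 1/(33079 - 92376447/361710910) = 1/(11964942815443/361710910) = 361710910/11964942815443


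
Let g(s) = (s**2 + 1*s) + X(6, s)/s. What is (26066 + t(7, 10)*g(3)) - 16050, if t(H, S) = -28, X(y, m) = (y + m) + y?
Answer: 9540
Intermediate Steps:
X(y, m) = m + 2*y (X(y, m) = (m + y) + y = m + 2*y)
g(s) = s + s**2 + (12 + s)/s (g(s) = (s**2 + 1*s) + (s + 2*6)/s = (s**2 + s) + (s + 12)/s = (s + s**2) + (12 + s)/s = s + s**2 + (12 + s)/s)
(26066 + t(7, 10)*g(3)) - 16050 = (26066 - 28*(1 + 3 + 3**2 + 12/3)) - 16050 = (26066 - 28*(1 + 3 + 9 + 12*(1/3))) - 16050 = (26066 - 28*(1 + 3 + 9 + 4)) - 16050 = (26066 - 28*17) - 16050 = (26066 - 476) - 16050 = 25590 - 16050 = 9540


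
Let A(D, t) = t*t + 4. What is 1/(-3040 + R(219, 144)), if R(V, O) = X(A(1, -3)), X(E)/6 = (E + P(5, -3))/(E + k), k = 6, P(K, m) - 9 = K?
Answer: -19/57598 ≈ -0.00032987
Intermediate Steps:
P(K, m) = 9 + K
A(D, t) = 4 + t² (A(D, t) = t² + 4 = 4 + t²)
X(E) = 6*(14 + E)/(6 + E) (X(E) = 6*((E + (9 + 5))/(E + 6)) = 6*((E + 14)/(6 + E)) = 6*((14 + E)/(6 + E)) = 6*(14 + E)/(6 + E))
R(V, O) = 162/19 (R(V, O) = 6*(14 + (4 + (-3)²))/(6 + (4 + (-3)²)) = 6*(14 + (4 + 9))/(6 + (4 + 9)) = 6*(14 + 13)/(6 + 13) = 6*27/19 = 6*(1/19)*27 = 162/19)
1/(-3040 + R(219, 144)) = 1/(-3040 + 162/19) = 1/(-57598/19) = -19/57598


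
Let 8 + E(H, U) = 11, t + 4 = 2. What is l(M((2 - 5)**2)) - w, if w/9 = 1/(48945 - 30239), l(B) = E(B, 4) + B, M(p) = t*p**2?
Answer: -2974263/18706 ≈ -159.00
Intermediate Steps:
t = -2 (t = -4 + 2 = -2)
E(H, U) = 3 (E(H, U) = -8 + 11 = 3)
M(p) = -2*p**2
l(B) = 3 + B
w = 9/18706 (w = 9/(48945 - 30239) = 9/18706 ≈ 0.00048113)
l(M((2 - 5)**2)) - w = (3 - 2*(2 - 5)**4) - 1*9/18706 = (3 - 2*((-3)**2)**2) - 9/18706 = (3 - 2*9**2) - 9/18706 = (3 - 2*81) - 9/18706 = (3 - 162) - 9/18706 = -159 - 9/18706 = -2974263/18706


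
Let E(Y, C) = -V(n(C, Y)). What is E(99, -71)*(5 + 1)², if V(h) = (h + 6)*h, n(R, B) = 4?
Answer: -1440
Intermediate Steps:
V(h) = h*(6 + h) (V(h) = (6 + h)*h = h*(6 + h))
E(Y, C) = -40 (E(Y, C) = -4*(6 + 4) = -4*10 = -1*40 = -40)
E(99, -71)*(5 + 1)² = -40*(5 + 1)² = -40*6² = -40*36 = -1440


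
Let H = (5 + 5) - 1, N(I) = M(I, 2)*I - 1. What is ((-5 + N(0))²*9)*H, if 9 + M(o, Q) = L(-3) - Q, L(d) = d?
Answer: 2916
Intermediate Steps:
M(o, Q) = -12 - Q (M(o, Q) = -9 + (-3 - Q) = -12 - Q)
N(I) = -1 - 14*I (N(I) = (-12 - 1*2)*I - 1 = (-12 - 2)*I - 1 = -14*I - 1 = -1 - 14*I)
H = 9 (H = 10 - 1 = 9)
((-5 + N(0))²*9)*H = ((-5 + (-1 - 14*0))²*9)*9 = ((-5 + (-1 + 0))²*9)*9 = ((-5 - 1)²*9)*9 = ((-6)²*9)*9 = (36*9)*9 = 324*9 = 2916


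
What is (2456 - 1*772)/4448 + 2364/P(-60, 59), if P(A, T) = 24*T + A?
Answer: 266637/125656 ≈ 2.1220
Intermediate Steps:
P(A, T) = A + 24*T
(2456 - 1*772)/4448 + 2364/P(-60, 59) = (2456 - 1*772)/4448 + 2364/(-60 + 24*59) = (2456 - 772)*(1/4448) + 2364/(-60 + 1416) = 1684*(1/4448) + 2364/1356 = 421/1112 + 2364*(1/1356) = 421/1112 + 197/113 = 266637/125656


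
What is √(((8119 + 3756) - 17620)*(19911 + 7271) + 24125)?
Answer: I*√156136465 ≈ 12495.0*I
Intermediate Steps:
√(((8119 + 3756) - 17620)*(19911 + 7271) + 24125) = √((11875 - 17620)*27182 + 24125) = √(-5745*27182 + 24125) = √(-156160590 + 24125) = √(-156136465) = I*√156136465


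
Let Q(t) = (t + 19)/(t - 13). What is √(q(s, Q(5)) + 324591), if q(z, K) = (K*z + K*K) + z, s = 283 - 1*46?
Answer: 3*√36014 ≈ 569.32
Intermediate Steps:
s = 237 (s = 283 - 46 = 237)
Q(t) = (19 + t)/(-13 + t)
q(z, K) = z + K² + K*z (q(z, K) = (K*z + K²) + z = (K² + K*z) + z = z + K² + K*z)
√(q(s, Q(5)) + 324591) = √((237 + ((19 + 5)/(-13 + 5))² + ((19 + 5)/(-13 + 5))*237) + 324591) = √((237 + (24/(-8))² + (24/(-8))*237) + 324591) = √((237 + (-⅛*24)² - ⅛*24*237) + 324591) = √((237 + (-3)² - 3*237) + 324591) = √((237 + 9 - 711) + 324591) = √(-465 + 324591) = √324126 = 3*√36014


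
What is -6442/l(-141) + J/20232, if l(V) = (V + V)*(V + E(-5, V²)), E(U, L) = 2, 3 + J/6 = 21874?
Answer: 139262839/22029276 ≈ 6.3217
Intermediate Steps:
J = 131226 (J = -18 + 6*21874 = -18 + 131244 = 131226)
l(V) = 2*V*(2 + V) (l(V) = (V + V)*(V + 2) = (2*V)*(2 + V) = 2*V*(2 + V))
-6442/l(-141) + J/20232 = -6442*(-1/(282*(2 - 141))) + 131226/20232 = -6442/(2*(-141)*(-139)) + 131226*(1/20232) = -6442/39198 + 21871/3372 = -6442*1/39198 + 21871/3372 = -3221/19599 + 21871/3372 = 139262839/22029276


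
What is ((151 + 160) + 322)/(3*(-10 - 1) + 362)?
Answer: 633/329 ≈ 1.9240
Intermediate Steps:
((151 + 160) + 322)/(3*(-10 - 1) + 362) = (311 + 322)/(3*(-11) + 362) = 633/(-33 + 362) = 633/329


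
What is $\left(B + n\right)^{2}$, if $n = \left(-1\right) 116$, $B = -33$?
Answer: $22201$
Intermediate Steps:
$n = -116$
$\left(B + n\right)^{2} = \left(-33 - 116\right)^{2} = \left(-149\right)^{2} = 22201$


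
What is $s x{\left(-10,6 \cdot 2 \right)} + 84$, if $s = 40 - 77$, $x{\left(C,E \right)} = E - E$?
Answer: $84$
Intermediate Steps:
$x{\left(C,E \right)} = 0$
$s = -37$
$s x{\left(-10,6 \cdot 2 \right)} + 84 = \left(-37\right) 0 + 84 = 0 + 84 = 84$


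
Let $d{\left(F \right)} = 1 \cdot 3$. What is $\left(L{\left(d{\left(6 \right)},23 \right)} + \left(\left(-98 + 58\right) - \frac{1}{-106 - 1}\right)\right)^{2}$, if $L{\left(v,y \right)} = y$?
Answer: $\frac{3305124}{11449} \approx 288.68$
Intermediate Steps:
$d{\left(F \right)} = 3$
$\left(L{\left(d{\left(6 \right)},23 \right)} + \left(\left(-98 + 58\right) - \frac{1}{-106 - 1}\right)\right)^{2} = \left(23 + \left(\left(-98 + 58\right) - \frac{1}{-106 - 1}\right)\right)^{2} = \left(23 - \frac{4279}{107}\right)^{2} = \left(- \frac{1818}{107}\right)^{2} = \frac{3305124}{11449}$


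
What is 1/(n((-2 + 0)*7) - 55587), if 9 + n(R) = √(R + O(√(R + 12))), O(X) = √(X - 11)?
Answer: -1/(55596 - √(-14 + √(-11 + I*√2))) ≈ -1.7987e-5 - 1.2099e-9*I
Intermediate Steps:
O(X) = √(-11 + X)
n(R) = -9 + √(R + √(-11 + √(12 + R))) (n(R) = -9 + √(R + √(-11 + √(R + 12))) = -9 + √(R + √(-11 + √(12 + R))))
1/(n((-2 + 0)*7) - 55587) = 1/((-9 + √((-2 + 0)*7 + √(-11 + √(12 + (-2 + 0)*7)))) - 55587) = 1/((-9 + √(-2*7 + √(-11 + √(12 - 2*7)))) - 55587) = 1/((-9 + √(-14 + √(-11 + √(12 - 14)))) - 55587) = 1/((-9 + √(-14 + √(-11 + √(-2)))) - 55587) = 1/((-9 + √(-14 + √(-11 + I*√2))) - 55587) = 1/(-55596 + √(-14 + √(-11 + I*√2)))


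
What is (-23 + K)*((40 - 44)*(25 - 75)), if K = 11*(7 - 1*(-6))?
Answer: 24000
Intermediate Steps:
K = 143 (K = 11*(7 + 6) = 11*13 = 143)
(-23 + K)*((40 - 44)*(25 - 75)) = (-23 + 143)*((40 - 44)*(25 - 75)) = 120*(-4*(-50)) = 120*200 = 24000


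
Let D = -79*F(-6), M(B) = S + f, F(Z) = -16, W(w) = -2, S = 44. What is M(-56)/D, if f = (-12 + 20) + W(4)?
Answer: 25/632 ≈ 0.039557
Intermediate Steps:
f = 6 (f = (-12 + 20) - 2 = 8 - 2 = 6)
M(B) = 50 (M(B) = 44 + 6 = 50)
D = 1264 (D = -79*(-16) = 1264)
M(-56)/D = 50/1264 = 50*(1/1264) = 25/632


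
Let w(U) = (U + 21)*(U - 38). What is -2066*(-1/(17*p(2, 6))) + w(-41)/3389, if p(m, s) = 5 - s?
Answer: -6974814/57613 ≈ -121.06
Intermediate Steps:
w(U) = (-38 + U)*(21 + U) (w(U) = (21 + U)*(-38 + U) = (-38 + U)*(21 + U))
-2066*(-1/(17*p(2, 6))) + w(-41)/3389 = -2066*(-1/(17*(5 - 1*6))) + (-798 + (-41)² - 17*(-41))/3389 = -2066*(-1/(17*(5 - 6))) + (-798 + 1681 + 697)*(1/3389) = -2066/((-1*(-17))) + 1580*(1/3389) = -2066/17 + 1580/3389 = -6974814/57613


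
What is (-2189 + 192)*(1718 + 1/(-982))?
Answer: -3369088775/982 ≈ -3.4308e+6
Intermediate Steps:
(-2189 + 192)*(1718 + 1/(-982)) = -1997*(1718 - 1/982) = -1997*1687075/982 = -3369088775/982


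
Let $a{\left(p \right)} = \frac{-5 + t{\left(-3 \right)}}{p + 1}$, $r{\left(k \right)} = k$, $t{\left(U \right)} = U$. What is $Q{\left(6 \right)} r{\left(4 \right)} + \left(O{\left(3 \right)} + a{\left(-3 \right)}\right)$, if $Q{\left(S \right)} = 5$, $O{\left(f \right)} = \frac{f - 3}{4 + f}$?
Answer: $24$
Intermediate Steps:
$O{\left(f \right)} = \frac{-3 + f}{4 + f}$
$a{\left(p \right)} = - \frac{8}{1 + p}$ ($a{\left(p \right)} = \frac{-5 - 3}{p + 1} = - \frac{8}{1 + p}$)
$Q{\left(6 \right)} r{\left(4 \right)} + \left(O{\left(3 \right)} + a{\left(-3 \right)}\right) = 5 \cdot 4 - \left(\frac{8}{1 - 3} - \frac{-3 + 3}{4 + 3}\right) = 20 + \left(\frac{1}{7} \cdot 0 - \frac{8}{-2}\right) = 20 + \left(\frac{1}{7} \cdot 0 - -4\right) = 20 + \left(0 + 4\right) = 20 + 4 = 24$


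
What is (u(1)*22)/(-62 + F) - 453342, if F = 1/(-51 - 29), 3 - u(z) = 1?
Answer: -204457562/451 ≈ -4.5334e+5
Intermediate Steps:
u(z) = 2 (u(z) = 3 - 1*1 = 3 - 1 = 2)
F = -1/80 (F = 1/(-80) = -1/80 ≈ -0.012500)
(u(1)*22)/(-62 + F) - 453342 = (2*22)/(-62 - 1/80) - 453342 = 44/(-4961/80) - 453342 = 44*(-80/4961) - 453342 = -320/451 - 453342 = -204457562/451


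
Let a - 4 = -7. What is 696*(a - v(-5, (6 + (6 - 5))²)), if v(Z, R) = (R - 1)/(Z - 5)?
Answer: 6264/5 ≈ 1252.8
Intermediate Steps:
a = -3 (a = 4 - 7 = -3)
v(Z, R) = (-1 + R)/(-5 + Z)
696*(a - v(-5, (6 + (6 - 5))²)) = 696*(-3 - (-1 + (6 + (6 - 5))²)/(-5 - 5)) = 696*(-3 - (-1 + (6 + 1)²)/(-10)) = 696*(-3 - (-1)*(-1 + 7²)/10) = 696*(-3 - (-1)*(-1 + 49)/10) = 696*(-3 - (-1)*48/10) = 696*(-3 - 1*(-24/5)) = 696*(-3 + 24/5) = 696*(9/5) = 6264/5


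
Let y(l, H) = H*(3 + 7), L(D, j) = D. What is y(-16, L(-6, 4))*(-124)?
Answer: 7440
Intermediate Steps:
y(l, H) = 10*H (y(l, H) = H*10 = 10*H)
y(-16, L(-6, 4))*(-124) = (10*(-6))*(-124) = -60*(-124) = 7440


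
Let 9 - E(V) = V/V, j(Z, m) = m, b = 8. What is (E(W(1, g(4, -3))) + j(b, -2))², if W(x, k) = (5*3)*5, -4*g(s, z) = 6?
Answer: 36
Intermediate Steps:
g(s, z) = -3/2 (g(s, z) = -¼*6 = -3/2)
W(x, k) = 75 (W(x, k) = 15*5 = 75)
E(V) = 8 (E(V) = 9 - V/V = 9 - 1*1 = 9 - 1 = 8)
(E(W(1, g(4, -3))) + j(b, -2))² = (8 - 2)² = 6² = 36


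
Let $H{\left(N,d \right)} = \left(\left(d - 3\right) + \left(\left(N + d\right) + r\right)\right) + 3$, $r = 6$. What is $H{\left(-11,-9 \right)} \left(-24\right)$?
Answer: $552$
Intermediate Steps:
$H{\left(N,d \right)} = 6 + N + 2 d$ ($H{\left(N,d \right)} = \left(\left(d - 3\right) + \left(\left(N + d\right) + 6\right)\right) + 3 = \left(\left(-3 + d\right) + \left(6 + N + d\right)\right) + 3 = \left(3 + N + 2 d\right) + 3 = 6 + N + 2 d$)
$H{\left(-11,-9 \right)} \left(-24\right) = \left(6 - 11 + 2 \left(-9\right)\right) \left(-24\right) = \left(6 - 11 - 18\right) \left(-24\right) = \left(-23\right) \left(-24\right) = 552$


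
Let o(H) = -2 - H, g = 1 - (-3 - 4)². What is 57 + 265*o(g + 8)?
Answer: 10127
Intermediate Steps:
g = -48 (g = 1 - 1*(-7)² = 1 - 1*49 = 1 - 49 = -48)
57 + 265*o(g + 8) = 57 + 265*(-2 - (-48 + 8)) = 57 + 265*(-2 - 1*(-40)) = 57 + 265*(-2 + 40) = 57 + 265*38 = 57 + 10070 = 10127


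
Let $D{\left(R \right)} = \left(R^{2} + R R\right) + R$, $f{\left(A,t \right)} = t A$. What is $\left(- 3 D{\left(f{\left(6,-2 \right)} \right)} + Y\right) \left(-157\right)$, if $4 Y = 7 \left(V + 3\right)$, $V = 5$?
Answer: $127798$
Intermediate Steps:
$f{\left(A,t \right)} = A t$
$Y = 14$ ($Y = \frac{7 \left(5 + 3\right)}{4} = \frac{7 \cdot 8}{4} = \frac{1}{4} \cdot 56 = 14$)
$D{\left(R \right)} = R + 2 R^{2}$ ($D{\left(R \right)} = \left(R^{2} + R^{2}\right) + R = 2 R^{2} + R = R + 2 R^{2}$)
$\left(- 3 D{\left(f{\left(6,-2 \right)} \right)} + Y\right) \left(-157\right) = \left(- 3 \cdot 6 \left(-2\right) \left(1 + 2 \cdot 6 \left(-2\right)\right) + 14\right) \left(-157\right) = \left(- 3 \left(- 12 \left(1 + 2 \left(-12\right)\right)\right) + 14\right) \left(-157\right) = \left(- 3 \left(- 12 \left(1 - 24\right)\right) + 14\right) \left(-157\right) = \left(- 3 \left(\left(-12\right) \left(-23\right)\right) + 14\right) \left(-157\right) = \left(\left(-3\right) 276 + 14\right) \left(-157\right) = \left(-828 + 14\right) \left(-157\right) = \left(-814\right) \left(-157\right) = 127798$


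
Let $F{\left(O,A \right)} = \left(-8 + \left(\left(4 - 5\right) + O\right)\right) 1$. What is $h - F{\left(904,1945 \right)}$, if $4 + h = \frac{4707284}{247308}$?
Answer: $- \frac{54405652}{61827} \approx -879.97$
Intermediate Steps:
$h = \frac{929513}{61827}$ ($h = -4 + \frac{4707284}{247308} = -4 + 4707284 \cdot \frac{1}{247308} = -4 + \frac{1176821}{61827} = \frac{929513}{61827} \approx 15.034$)
$F{\left(O,A \right)} = -9 + O$ ($F{\left(O,A \right)} = \left(-8 + \left(\left(4 - 5\right) + O\right)\right) 1 = \left(-8 + \left(-1 + O\right)\right) 1 = \left(-9 + O\right) 1 = -9 + O$)
$h - F{\left(904,1945 \right)} = \frac{929513}{61827} - \left(-9 + 904\right) = \frac{929513}{61827} - 895 = - \frac{54405652}{61827}$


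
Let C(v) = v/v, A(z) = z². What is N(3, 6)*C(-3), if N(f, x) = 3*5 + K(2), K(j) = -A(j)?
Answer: 11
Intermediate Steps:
C(v) = 1
K(j) = -j²
N(f, x) = 11 (N(f, x) = 3*5 - 1*2² = 15 - 1*4 = 15 - 4 = 11)
N(3, 6)*C(-3) = 11*1 = 11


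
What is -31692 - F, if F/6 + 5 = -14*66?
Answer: -26118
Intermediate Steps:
F = -5574 (F = -30 + 6*(-14*66) = -30 + 6*(-924) = -30 - 5544 = -5574)
-31692 - F = -31692 - 1*(-5574) = -31692 + 5574 = -26118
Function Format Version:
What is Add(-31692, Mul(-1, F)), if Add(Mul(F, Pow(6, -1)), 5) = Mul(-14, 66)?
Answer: -26118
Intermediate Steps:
F = -5574 (F = Add(-30, Mul(6, Mul(-14, 66))) = Add(-30, Mul(6, -924)) = Add(-30, -5544) = -5574)
Add(-31692, Mul(-1, F)) = Add(-31692, Mul(-1, -5574)) = Add(-31692, 5574) = -26118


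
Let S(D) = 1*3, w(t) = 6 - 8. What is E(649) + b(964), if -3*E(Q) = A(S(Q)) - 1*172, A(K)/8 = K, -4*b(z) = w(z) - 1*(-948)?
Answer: -1123/6 ≈ -187.17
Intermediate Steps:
w(t) = -2
S(D) = 3
b(z) = -473/2 (b(z) = -(-2 - 1*(-948))/4 = -(-2 + 948)/4 = -1/4*946 = -473/2)
A(K) = 8*K
E(Q) = 148/3 (E(Q) = -(8*3 - 1*172)/3 = -(24 - 172)/3 = -1/3*(-148) = 148/3)
E(649) + b(964) = 148/3 - 473/2 = -1123/6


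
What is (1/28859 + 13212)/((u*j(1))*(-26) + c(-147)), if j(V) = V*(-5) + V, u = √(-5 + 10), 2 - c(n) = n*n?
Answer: -8238427350163/13471622720971 - 39653651336*√5/13471622720971 ≈ -0.61812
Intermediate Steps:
c(n) = 2 - n² (c(n) = 2 - n*n = 2 - n²)
u = √5 ≈ 2.2361
j(V) = -4*V (j(V) = -5*V + V = -4*V)
(1/28859 + 13212)/((u*j(1))*(-26) + c(-147)) = (1/28859 + 13212)/((√5*(-4*1))*(-26) + (2 - 1*(-147)²)) = (1/28859 + 13212)/((√5*(-4))*(-26) + (2 - 1*21609)) = 381285109/(28859*(-4*√5*(-26) + (2 - 21609))) = 381285109/(28859*(104*√5 - 21607)) = 381285109/(28859*(-21607 + 104*√5))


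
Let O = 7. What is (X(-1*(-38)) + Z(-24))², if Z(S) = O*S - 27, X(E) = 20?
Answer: 30625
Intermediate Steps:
Z(S) = -27 + 7*S (Z(S) = 7*S - 27 = -27 + 7*S)
(X(-1*(-38)) + Z(-24))² = (20 + (-27 + 7*(-24)))² = (20 + (-27 - 168))² = (20 - 195)² = (-175)² = 30625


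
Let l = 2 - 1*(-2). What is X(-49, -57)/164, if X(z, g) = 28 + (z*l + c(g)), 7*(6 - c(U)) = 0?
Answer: -81/82 ≈ -0.98780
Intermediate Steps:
c(U) = 6 (c(U) = 6 - ⅐*0 = 6 + 0 = 6)
l = 4 (l = 2 + 2 = 4)
X(z, g) = 34 + 4*z (X(z, g) = 28 + (z*4 + 6) = 28 + (4*z + 6) = 28 + (6 + 4*z) = 34 + 4*z)
X(-49, -57)/164 = (34 + 4*(-49))/164 = (34 - 196)/164 = (1/164)*(-162) = -81/82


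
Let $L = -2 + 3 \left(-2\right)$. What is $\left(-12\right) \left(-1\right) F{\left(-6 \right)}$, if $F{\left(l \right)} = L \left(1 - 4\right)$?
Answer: $288$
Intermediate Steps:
$L = -8$ ($L = -2 - 6 = -8$)
$F{\left(l \right)} = 24$ ($F{\left(l \right)} = - 8 \left(1 - 4\right) = \left(-8\right) \left(-3\right) = 24$)
$\left(-12\right) \left(-1\right) F{\left(-6 \right)} = \left(-12\right) \left(-1\right) 24 = 12 \cdot 24 = 288$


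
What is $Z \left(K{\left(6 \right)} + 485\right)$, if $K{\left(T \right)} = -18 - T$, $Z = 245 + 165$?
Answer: $189010$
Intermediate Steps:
$Z = 410$
$Z \left(K{\left(6 \right)} + 485\right) = 410 \left(\left(-18 - 6\right) + 485\right) = 410 \left(-24 + 485\right) = 410 \cdot 461 = 189010$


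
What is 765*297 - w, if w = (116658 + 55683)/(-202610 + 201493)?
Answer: 253960326/1117 ≈ 2.2736e+5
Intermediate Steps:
w = -172341/1117 (w = 172341/(-1117) = 172341*(-1/1117) = -172341/1117 ≈ -154.29)
765*297 - w = 765*297 - 1*(-172341/1117) = 227205 + 172341/1117 = 253960326/1117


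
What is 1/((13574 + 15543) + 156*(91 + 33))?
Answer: 1/48461 ≈ 2.0635e-5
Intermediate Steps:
1/((13574 + 15543) + 156*(91 + 33)) = 1/(29117 + 156*124) = 1/(29117 + 19344) = 1/48461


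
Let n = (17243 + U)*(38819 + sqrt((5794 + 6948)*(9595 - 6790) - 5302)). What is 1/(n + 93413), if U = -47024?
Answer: -82569659/93184583795442242 + 29781*sqrt(8934002)/652292086568095694 ≈ -7.4962e-10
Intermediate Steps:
n = -1156068639 - 59562*sqrt(8934002) (n = (17243 - 47024)*(38819 + sqrt((5794 + 6948)*(9595 - 6790) - 5302)) = -29781*(38819 + sqrt(12742*2805 - 5302)) = -29781*(38819 + sqrt(35741310 - 5302)) = -29781*(38819 + sqrt(35736008)) = -29781*(38819 + 2*sqrt(8934002)) = -1156068639 - 59562*sqrt(8934002) ≈ -1.3341e+9)
1/(n + 93413) = 1/((-1156068639 - 59562*sqrt(8934002)) + 93413) = 1/(-1155975226 - 59562*sqrt(8934002))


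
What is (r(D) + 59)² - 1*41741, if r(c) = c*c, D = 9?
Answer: -22141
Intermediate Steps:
r(c) = c²
(r(D) + 59)² - 1*41741 = (9² + 59)² - 1*41741 = (81 + 59)² - 41741 = 140² - 41741 = 19600 - 41741 = -22141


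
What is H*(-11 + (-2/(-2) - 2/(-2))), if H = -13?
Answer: 117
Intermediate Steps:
H*(-11 + (-2/(-2) - 2/(-2))) = -13*(-11 + (-2/(-2) - 2/(-2))) = -13*(-11 + (-2*(-½) - 2*(-½))) = -13*(-11 + (1 + 1)) = -13*(-11 + 2) = -13*(-9) = 117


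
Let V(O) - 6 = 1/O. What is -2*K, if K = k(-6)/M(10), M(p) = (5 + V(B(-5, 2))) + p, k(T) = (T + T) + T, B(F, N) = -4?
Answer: 144/83 ≈ 1.7349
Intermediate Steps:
V(O) = 6 + 1/O
k(T) = 3*T (k(T) = 2*T + T = 3*T)
M(p) = 43/4 + p (M(p) = (5 + (6 + 1/(-4))) + p = (5 + (6 - 1/4)) + p = (5 + 23/4) + p = 43/4 + p)
K = -72/83 (K = (3*(-6))/(43/4 + 10) = -18/83/4 = -18*4/83 = -72/83 ≈ -0.86747)
-2*K = -2*(-72/83) = 144/83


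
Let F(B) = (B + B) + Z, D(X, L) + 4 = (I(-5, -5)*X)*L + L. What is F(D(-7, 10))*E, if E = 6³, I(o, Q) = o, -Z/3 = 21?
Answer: 140184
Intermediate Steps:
Z = -63 (Z = -3*21 = -63)
E = 216
D(X, L) = -4 + L - 5*L*X (D(X, L) = -4 + ((-5*X)*L + L) = -4 + (-5*L*X + L) = -4 + (L - 5*L*X) = -4 + L - 5*L*X)
F(B) = -63 + 2*B (F(B) = (B + B) - 63 = 2*B - 63 = -63 + 2*B)
F(D(-7, 10))*E = (-63 + 2*(-4 + 10 - 5*10*(-7)))*216 = (-63 + 2*(-4 + 10 + 350))*216 = (-63 + 2*356)*216 = (-63 + 712)*216 = 649*216 = 140184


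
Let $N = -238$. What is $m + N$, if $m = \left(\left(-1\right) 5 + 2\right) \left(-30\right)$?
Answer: $-148$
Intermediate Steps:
$m = 90$ ($m = \left(-5 + 2\right) \left(-30\right) = \left(-3\right) \left(-30\right) = 90$)
$m + N = 90 - 238 = -148$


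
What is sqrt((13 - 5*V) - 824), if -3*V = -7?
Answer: 2*I*sqrt(1851)/3 ≈ 28.682*I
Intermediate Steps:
V = 7/3 (V = -1/3*(-7) = 7/3 ≈ 2.3333)
sqrt((13 - 5*V) - 824) = sqrt((13 - 5*7/3) - 824) = sqrt((13 - 35/3) - 824) = sqrt(4/3 - 824) = sqrt(-2468/3) = 2*I*sqrt(1851)/3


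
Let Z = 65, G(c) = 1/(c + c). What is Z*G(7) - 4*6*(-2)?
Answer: 737/14 ≈ 52.643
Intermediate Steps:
G(c) = 1/(2*c)
Z*G(7) - 4*6*(-2) = 65*((1/2)/7) - 4*6*(-2) = 65*((1/2)*(1/7)) - 24*(-2) = 65*(1/14) + 48 = 65/14 + 48 = 737/14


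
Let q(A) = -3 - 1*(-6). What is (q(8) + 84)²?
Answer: 7569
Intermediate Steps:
q(A) = 3 (q(A) = -3 + 6 = 3)
(q(8) + 84)² = (3 + 84)² = 87² = 7569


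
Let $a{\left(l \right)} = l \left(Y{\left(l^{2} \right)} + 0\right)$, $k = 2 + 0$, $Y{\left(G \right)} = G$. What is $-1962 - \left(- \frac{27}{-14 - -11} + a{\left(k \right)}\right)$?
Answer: $-1979$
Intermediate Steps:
$k = 2$
$a{\left(l \right)} = l^{3}$ ($a{\left(l \right)} = l \left(l^{2} + 0\right) = l l^{2} = l^{3}$)
$-1962 - \left(- \frac{27}{-14 - -11} + a{\left(k \right)}\right) = -1962 - \left(- \frac{27}{-14 - -11} + 2^{3}\right) = -1962 - \left(- \frac{27}{-14 + 11} + 8\right) = -1962 - \left(- \frac{27}{-3} + 8\right) = -1962 - \left(\left(-27\right) \left(- \frac{1}{3}\right) + 8\right) = -1962 - \left(9 + 8\right) = -1962 - 17 = -1979$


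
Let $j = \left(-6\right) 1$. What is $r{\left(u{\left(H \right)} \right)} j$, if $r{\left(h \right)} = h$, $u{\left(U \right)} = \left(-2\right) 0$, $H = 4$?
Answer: $0$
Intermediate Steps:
$u{\left(U \right)} = 0$
$j = -6$
$r{\left(u{\left(H \right)} \right)} j = 0 \left(-6\right) = 0$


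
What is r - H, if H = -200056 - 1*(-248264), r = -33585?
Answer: -81793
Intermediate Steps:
H = 48208 (H = -200056 + 248264 = 48208)
r - H = -33585 - 1*48208 = -33585 - 48208 = -81793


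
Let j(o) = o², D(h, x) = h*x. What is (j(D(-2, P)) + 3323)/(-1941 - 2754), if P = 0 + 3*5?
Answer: -4223/4695 ≈ -0.89947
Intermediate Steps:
P = 15 (P = 0 + 15 = 15)
(j(D(-2, P)) + 3323)/(-1941 - 2754) = ((-2*15)² + 3323)/(-1941 - 2754) = ((-30)² + 3323)/(-4695) = (900 + 3323)*(-1/4695) = 4223*(-1/4695) = -4223/4695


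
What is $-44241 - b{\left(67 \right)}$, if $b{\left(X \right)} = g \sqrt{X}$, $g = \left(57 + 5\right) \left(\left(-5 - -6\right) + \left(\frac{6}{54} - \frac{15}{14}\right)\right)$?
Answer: $-44241 - \frac{155 \sqrt{67}}{63} \approx -44261.0$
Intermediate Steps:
$g = \frac{155}{63}$ ($g = 62 \left(\left(-5 + 6\right) + \left(6 \cdot \frac{1}{54} - \frac{15}{14}\right)\right) = 62 \left(1 + \left(\frac{1}{9} - \frac{15}{14}\right)\right) = 62 \left(1 - \frac{121}{126}\right) = 62 \cdot \frac{5}{126} = \frac{155}{63} \approx 2.4603$)
$b{\left(X \right)} = \frac{155 \sqrt{X}}{63}$
$-44241 - b{\left(67 \right)} = -44241 - \frac{155 \sqrt{67}}{63}$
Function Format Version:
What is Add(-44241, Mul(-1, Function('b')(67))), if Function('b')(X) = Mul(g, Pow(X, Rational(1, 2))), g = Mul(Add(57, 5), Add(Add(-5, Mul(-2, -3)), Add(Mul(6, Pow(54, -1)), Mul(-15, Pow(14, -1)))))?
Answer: Add(-44241, Mul(Rational(-155, 63), Pow(67, Rational(1, 2)))) ≈ -44261.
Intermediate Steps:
g = Rational(155, 63) (g = Mul(62, Add(Add(-5, 6), Add(Mul(6, Rational(1, 54)), Mul(-15, Rational(1, 14))))) = Mul(62, Add(1, Add(Rational(1, 9), Rational(-15, 14)))) = Mul(62, Add(1, Rational(-121, 126))) = Mul(62, Rational(5, 126)) = Rational(155, 63) ≈ 2.4603)
Function('b')(X) = Mul(Rational(155, 63), Pow(X, Rational(1, 2)))
Add(-44241, Mul(-1, Function('b')(67))) = Add(-44241, Mul(-1, Mul(Rational(155, 63), Pow(67, Rational(1, 2))))) = Add(-44241, Mul(Rational(-155, 63), Pow(67, Rational(1, 2))))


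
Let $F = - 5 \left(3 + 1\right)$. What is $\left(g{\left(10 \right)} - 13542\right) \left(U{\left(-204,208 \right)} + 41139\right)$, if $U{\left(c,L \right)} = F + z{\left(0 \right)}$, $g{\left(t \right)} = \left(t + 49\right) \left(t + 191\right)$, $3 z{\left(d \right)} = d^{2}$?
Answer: $-69203277$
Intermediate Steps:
$z{\left(d \right)} = \frac{d^{2}}{3}$
$F = -20$ ($F = \left(-5\right) 4 = -20$)
$g{\left(t \right)} = \left(49 + t\right) \left(191 + t\right)$
$U{\left(c,L \right)} = -20$ ($U{\left(c,L \right)} = -20 + \frac{0^{2}}{3} = -20 + \frac{1}{3} \cdot 0 = -20 + 0 = -20$)
$\left(g{\left(10 \right)} - 13542\right) \left(U{\left(-204,208 \right)} + 41139\right) = \left(\left(9359 + 10^{2} + 240 \cdot 10\right) - 13542\right) \left(-20 + 41139\right) = \left(\left(9359 + 100 + 2400\right) - 13542\right) 41119 = \left(11859 - 13542\right) 41119 = \left(-1683\right) 41119 = -69203277$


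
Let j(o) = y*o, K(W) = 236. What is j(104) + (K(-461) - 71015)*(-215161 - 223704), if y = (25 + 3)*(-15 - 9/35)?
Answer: 155311907031/5 ≈ 3.1062e+10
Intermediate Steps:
y = -2136/5 (y = 28*(-15 - 9*1/35) = 28*(-15 - 9/35) = 28*(-534/35) = -2136/5 ≈ -427.20)
j(o) = -2136*o/5
j(104) + (K(-461) - 71015)*(-215161 - 223704) = -2136/5*104 + (236 - 71015)*(-215161 - 223704) = -222144/5 - 70779*(-438865) = -222144/5 + 31062425835 = 155311907031/5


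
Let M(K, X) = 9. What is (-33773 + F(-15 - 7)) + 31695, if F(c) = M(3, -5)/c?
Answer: -45725/22 ≈ -2078.4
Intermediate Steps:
F(c) = 9/c
(-33773 + F(-15 - 7)) + 31695 = (-33773 + 9/(-15 - 7)) + 31695 = (-33773 + 9/(-22)) + 31695 = (-33773 + 9*(-1/22)) + 31695 = (-33773 - 9/22) + 31695 = -743015/22 + 31695 = -45725/22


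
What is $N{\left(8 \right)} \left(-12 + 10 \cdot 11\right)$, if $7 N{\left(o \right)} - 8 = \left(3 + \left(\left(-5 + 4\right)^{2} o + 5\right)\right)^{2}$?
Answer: $3696$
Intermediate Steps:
$N{\left(o \right)} = \frac{8}{7} + \frac{\left(8 + o\right)^{2}}{7}$ ($N{\left(o \right)} = \frac{8}{7} + \frac{\left(3 + \left(\left(-5 + 4\right)^{2} o + 5\right)\right)^{2}}{7} = \frac{8}{7} + \frac{\left(3 + \left(\left(-1\right)^{2} o + 5\right)\right)^{2}}{7} = \frac{8}{7} + \frac{\left(3 + \left(1 o + 5\right)\right)^{2}}{7} = \frac{8}{7} + \frac{\left(3 + \left(o + 5\right)\right)^{2}}{7} = \frac{8}{7} + \frac{\left(3 + \left(5 + o\right)\right)^{2}}{7} = \frac{8}{7} + \frac{\left(8 + o\right)^{2}}{7}$)
$N{\left(8 \right)} \left(-12 + 10 \cdot 11\right) = \left(\frac{8}{7} + \frac{\left(8 + 8\right)^{2}}{7}\right) \left(-12 + 10 \cdot 11\right) = \left(\frac{8}{7} + \frac{16^{2}}{7}\right) \left(-12 + 110\right) = \left(\frac{8}{7} + \frac{1}{7} \cdot 256\right) 98 = \left(\frac{8}{7} + \frac{256}{7}\right) 98 = \frac{264}{7} \cdot 98 = 3696$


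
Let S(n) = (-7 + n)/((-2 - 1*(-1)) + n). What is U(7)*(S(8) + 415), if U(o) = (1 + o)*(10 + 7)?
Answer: 395216/7 ≈ 56459.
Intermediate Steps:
S(n) = (-7 + n)/(-1 + n) (S(n) = (-7 + n)/((-2 + 1) + n) = (-7 + n)/(-1 + n))
U(o) = 17 + 17*o (U(o) = (1 + o)*17 = 17 + 17*o)
U(7)*(S(8) + 415) = (17 + 17*7)*((-7 + 8)/(-1 + 8) + 415) = (17 + 119)*(1/7 + 415) = 136*((1/7)*1 + 415) = 136*(1/7 + 415) = 136*(2906/7) = 395216/7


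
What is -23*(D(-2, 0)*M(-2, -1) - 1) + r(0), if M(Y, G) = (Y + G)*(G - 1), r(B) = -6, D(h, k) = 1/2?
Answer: -52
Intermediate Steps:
D(h, k) = ½
M(Y, G) = (-1 + G)*(G + Y) (M(Y, G) = (G + Y)*(-1 + G) = (-1 + G)*(G + Y))
-23*(D(-2, 0)*M(-2, -1) - 1) + r(0) = -23*(((-1)² - 1*(-1) - 1*(-2) - 1*(-2))/2 - 1) - 6 = -23*((1 + 1 + 2 + 2)/2 - 1) - 6 = -23*((½)*6 - 1) - 6 = -23*(3 - 1) - 6 = -23*2 - 6 = -46 - 6 = -52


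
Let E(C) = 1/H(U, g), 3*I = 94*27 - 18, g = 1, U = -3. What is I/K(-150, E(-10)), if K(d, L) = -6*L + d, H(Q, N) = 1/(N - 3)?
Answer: -140/23 ≈ -6.0870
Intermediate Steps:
H(Q, N) = 1/(-3 + N)
I = 840 (I = (94*27 - 18)/3 = (2538 - 18)/3 = (⅓)*2520 = 840)
E(C) = -2 (E(C) = 1/(1/(-3 + 1)) = 1/(1/(-2)) = 1/(-½) = -2)
K(d, L) = d - 6*L
I/K(-150, E(-10)) = 840/(-150 - 6*(-2)) = 840/(-150 + 12) = 840/(-138) = 840*(-1/138) = -140/23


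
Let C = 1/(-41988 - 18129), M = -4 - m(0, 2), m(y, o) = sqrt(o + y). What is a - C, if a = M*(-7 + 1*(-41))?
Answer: 11542465/60117 + 48*sqrt(2) ≈ 259.88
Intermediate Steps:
M = -4 - sqrt(2) (M = -4 - sqrt(2 + 0) = -4 - sqrt(2) ≈ -5.4142)
C = -1/60117 (C = 1/(-60117) = -1/60117 ≈ -1.6634e-5)
a = 192 + 48*sqrt(2) (a = (-4 - sqrt(2))*(-7 + 1*(-41)) = (-4 - sqrt(2))*(-7 - 41) = (-4 - sqrt(2))*(-48) = 192 + 48*sqrt(2) ≈ 259.88)
a - C = (192 + 48*sqrt(2)) - 1*(-1/60117) = (192 + 48*sqrt(2)) + 1/60117 = 11542465/60117 + 48*sqrt(2)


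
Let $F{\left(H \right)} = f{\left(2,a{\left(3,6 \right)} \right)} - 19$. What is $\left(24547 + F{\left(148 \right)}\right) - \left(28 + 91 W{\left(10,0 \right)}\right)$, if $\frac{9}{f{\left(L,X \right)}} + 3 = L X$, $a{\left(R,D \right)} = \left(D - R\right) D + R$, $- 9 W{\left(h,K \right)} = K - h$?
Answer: $\frac{2854697}{117} \approx 24399.0$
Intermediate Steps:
$W{\left(h,K \right)} = - \frac{K}{9} + \frac{h}{9}$ ($W{\left(h,K \right)} = - \frac{K - h}{9} = - \frac{K}{9} + \frac{h}{9}$)
$a{\left(R,D \right)} = R + D \left(D - R\right)$ ($a{\left(R,D \right)} = D \left(D - R\right) + R = R + D \left(D - R\right)$)
$f{\left(L,X \right)} = \frac{9}{-3 + L X}$
$F{\left(H \right)} = - \frac{244}{13}$ ($F{\left(H \right)} = \frac{9}{-3 + 2 \left(3 + 6^{2} - 6 \cdot 3\right)} - 19 = \frac{9}{-3 + 2 \left(3 + 36 - 18\right)} - 19 = \frac{9}{-3 + 2 \cdot 21} - 19 = \frac{9}{-3 + 42} - 19 = \frac{9}{39} - 19 = 9 \cdot \frac{1}{39} - 19 = \frac{3}{13} - 19 = - \frac{244}{13}$)
$\left(24547 + F{\left(148 \right)}\right) - \left(28 + 91 W{\left(10,0 \right)}\right) = \left(24547 - \frac{244}{13}\right) - \left(28 + 91 \left(\left(- \frac{1}{9}\right) 0 + \frac{1}{9} \cdot 10\right)\right) = \frac{318867}{13} - \left(28 + 91 \left(0 + \frac{10}{9}\right)\right) = \frac{318867}{13} - \frac{1162}{9} = \frac{2854697}{117}$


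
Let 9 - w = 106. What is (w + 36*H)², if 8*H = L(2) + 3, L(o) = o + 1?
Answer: 4900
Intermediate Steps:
w = -97 (w = 9 - 1*106 = 9 - 106 = -97)
L(o) = 1 + o
H = ¾ (H = ((1 + 2) + 3)/8 = (3 + 3)/8 = (⅛)*6 = ¾ ≈ 0.75000)
(w + 36*H)² = (-97 + 36*(¾))² = (-97 + 27)² = (-70)² = 4900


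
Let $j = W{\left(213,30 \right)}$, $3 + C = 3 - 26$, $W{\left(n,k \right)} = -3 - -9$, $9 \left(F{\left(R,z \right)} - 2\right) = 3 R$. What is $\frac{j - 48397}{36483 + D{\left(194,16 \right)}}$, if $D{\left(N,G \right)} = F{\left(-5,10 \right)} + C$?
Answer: $- \frac{145173}{109372} \approx -1.3273$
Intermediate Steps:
$F{\left(R,z \right)} = 2 + \frac{R}{3}$ ($F{\left(R,z \right)} = 2 + \frac{3 R}{9} = 2 + \frac{R}{3}$)
$W{\left(n,k \right)} = 6$ ($W{\left(n,k \right)} = -3 + 9 = 6$)
$C = -26$ ($C = -3 + \left(3 - 26\right) = -3 - 23 = -26$)
$D{\left(N,G \right)} = - \frac{77}{3}$ ($D{\left(N,G \right)} = \left(2 + \frac{1}{3} \left(-5\right)\right) - 26 = \left(2 - \frac{5}{3}\right) - 26 = \frac{1}{3} - 26 = - \frac{77}{3}$)
$j = 6$
$\frac{j - 48397}{36483 + D{\left(194,16 \right)}} = \frac{6 - 48397}{36483 - \frac{77}{3}} = - \frac{48391}{\frac{109372}{3}} = \left(-48391\right) \frac{3}{109372} = - \frac{145173}{109372}$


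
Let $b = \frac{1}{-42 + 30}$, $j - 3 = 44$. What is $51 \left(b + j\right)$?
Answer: $\frac{9571}{4} \approx 2392.8$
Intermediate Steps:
$j = 47$ ($j = 3 + 44 = 47$)
$b = - \frac{1}{12}$ ($b = \frac{1}{-12} = - \frac{1}{12} \approx -0.083333$)
$51 \left(b + j\right) = 51 \left(- \frac{1}{12} + 47\right) = 51 \cdot \frac{563}{12} = \frac{9571}{4}$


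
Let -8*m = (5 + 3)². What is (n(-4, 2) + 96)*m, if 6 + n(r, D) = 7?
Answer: -776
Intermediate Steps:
n(r, D) = 1 (n(r, D) = -6 + 7 = 1)
m = -8 (m = -(5 + 3)²/8 = -⅛*8² = -⅛*64 = -8)
(n(-4, 2) + 96)*m = (1 + 96)*(-8) = 97*(-8) = -776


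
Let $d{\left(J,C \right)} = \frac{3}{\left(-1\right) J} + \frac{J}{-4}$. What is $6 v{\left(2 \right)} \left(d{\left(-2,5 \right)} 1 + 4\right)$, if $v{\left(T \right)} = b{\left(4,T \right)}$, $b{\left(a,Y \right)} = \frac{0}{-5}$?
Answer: $0$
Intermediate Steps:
$b{\left(a,Y \right)} = 0$ ($b{\left(a,Y \right)} = 0 \left(- \frac{1}{5}\right) = 0$)
$v{\left(T \right)} = 0$
$d{\left(J,C \right)} = - \frac{3}{J} - \frac{J}{4}$ ($d{\left(J,C \right)} = 3 \left(- \frac{1}{J}\right) + J \left(- \frac{1}{4}\right) = - \frac{3}{J} - \frac{J}{4}$)
$6 v{\left(2 \right)} \left(d{\left(-2,5 \right)} 1 + 4\right) = 6 \cdot 0 \left(\left(- \frac{3}{-2} - - \frac{1}{2}\right) 1 + 4\right) = 0 \left(\left(\left(-3\right) \left(- \frac{1}{2}\right) + \frac{1}{2}\right) 1 + 4\right) = 0 \left(\left(\frac{3}{2} + \frac{1}{2}\right) 1 + 4\right) = 0 \left(2 \cdot 1 + 4\right) = 0 \left(2 + 4\right) = 0 \cdot 6 = 0$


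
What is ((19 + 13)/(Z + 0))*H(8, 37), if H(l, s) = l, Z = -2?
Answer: -128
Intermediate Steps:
((19 + 13)/(Z + 0))*H(8, 37) = ((19 + 13)/(-2 + 0))*8 = (32/(-2))*8 = (32*(-1/2))*8 = -16*8 = -128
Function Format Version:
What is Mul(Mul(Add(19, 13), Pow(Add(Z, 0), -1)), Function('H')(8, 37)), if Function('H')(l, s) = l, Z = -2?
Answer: -128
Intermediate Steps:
Mul(Mul(Add(19, 13), Pow(Add(Z, 0), -1)), Function('H')(8, 37)) = Mul(Mul(Add(19, 13), Pow(Add(-2, 0), -1)), 8) = Mul(Mul(32, Pow(-2, -1)), 8) = Mul(Mul(32, Rational(-1, 2)), 8) = Mul(-16, 8) = -128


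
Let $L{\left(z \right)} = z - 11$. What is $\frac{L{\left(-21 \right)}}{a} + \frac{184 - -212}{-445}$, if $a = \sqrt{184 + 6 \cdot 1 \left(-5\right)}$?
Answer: $- \frac{396}{445} - \frac{16 \sqrt{154}}{77} \approx -3.4685$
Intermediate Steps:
$L{\left(z \right)} = -11 + z$ ($L{\left(z \right)} = z - 11 = -11 + z$)
$a = \sqrt{154}$ ($a = \sqrt{184 + 6 \left(-5\right)} = \sqrt{184 - 30} = \sqrt{154} \approx 12.41$)
$\frac{L{\left(-21 \right)}}{a} + \frac{184 - -212}{-445} = \frac{-11 - 21}{\sqrt{154}} + \frac{184 - -212}{-445} = - 32 \frac{\sqrt{154}}{154} + \left(184 + 212\right) \left(- \frac{1}{445}\right) = - \frac{16 \sqrt{154}}{77} + 396 \left(- \frac{1}{445}\right) = - \frac{16 \sqrt{154}}{77} - \frac{396}{445} = - \frac{396}{445} - \frac{16 \sqrt{154}}{77}$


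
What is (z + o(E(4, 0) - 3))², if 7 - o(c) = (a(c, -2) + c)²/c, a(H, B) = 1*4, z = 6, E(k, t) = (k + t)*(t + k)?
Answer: 14400/169 ≈ 85.207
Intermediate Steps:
E(k, t) = (k + t)² (E(k, t) = (k + t)*(k + t) = (k + t)²)
a(H, B) = 4
o(c) = 7 - (4 + c)²/c
(z + o(E(4, 0) - 3))² = (6 + (7 - (4 + ((4 + 0)² - 3))²/((4 + 0)² - 3)))² = (6 + (7 - (4 + (4² - 3))²/(4² - 3)))² = (6 + (7 - (4 + (16 - 3))²/(16 - 3)))² = (6 + (7 - 1*(4 + 13)²/13))² = (6 + (7 - 1*1/13*17²))² = (6 + (7 - 1*1/13*289))² = (6 + (7 - 289/13))² = (6 - 198/13)² = (-120/13)² = 14400/169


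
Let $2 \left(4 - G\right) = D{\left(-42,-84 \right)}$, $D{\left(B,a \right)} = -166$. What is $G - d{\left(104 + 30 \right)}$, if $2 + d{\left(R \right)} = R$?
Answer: $-45$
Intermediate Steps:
$d{\left(R \right)} = -2 + R$
$G = 87$ ($G = 4 - -83 = 4 + 83 = 87$)
$G - d{\left(104 + 30 \right)} = 87 - \left(-2 + \left(104 + 30\right)\right) = 87 - \left(-2 + 134\right) = 87 - 132 = -45$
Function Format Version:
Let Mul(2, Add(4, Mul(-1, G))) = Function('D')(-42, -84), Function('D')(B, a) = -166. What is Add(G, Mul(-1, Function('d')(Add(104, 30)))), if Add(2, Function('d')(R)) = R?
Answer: -45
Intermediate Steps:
Function('d')(R) = Add(-2, R)
G = 87 (G = Add(4, Mul(Rational(-1, 2), -166)) = Add(4, 83) = 87)
Add(G, Mul(-1, Function('d')(Add(104, 30)))) = Add(87, Mul(-1, Add(-2, Add(104, 30)))) = Add(87, Mul(-1, Add(-2, 134))) = Add(87, Mul(-1, 132)) = Add(87, -132) = -45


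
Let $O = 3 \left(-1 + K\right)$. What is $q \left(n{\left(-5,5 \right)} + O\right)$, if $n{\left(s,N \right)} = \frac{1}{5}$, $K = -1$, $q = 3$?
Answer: $- \frac{87}{5} \approx -17.4$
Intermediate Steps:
$n{\left(s,N \right)} = \frac{1}{5}$
$O = -6$ ($O = 3 \left(-1 - 1\right) = 3 \left(-2\right) = -6$)
$q \left(n{\left(-5,5 \right)} + O\right) = 3 \left(\frac{1}{5} - 6\right) = 3 \left(- \frac{29}{5}\right) = - \frac{87}{5}$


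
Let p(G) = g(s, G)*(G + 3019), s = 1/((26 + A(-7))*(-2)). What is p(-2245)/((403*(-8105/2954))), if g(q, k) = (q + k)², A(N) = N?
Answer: -4160078499756879/1179139715 ≈ -3.5281e+6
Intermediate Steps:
s = -1/38 (s = 1/((26 - 7)*(-2)) = -½/19 = (1/19)*(-½) = -1/38 ≈ -0.026316)
g(q, k) = (k + q)²
p(G) = (-1/38 + G)²*(3019 + G) (p(G) = (G - 1/38)²*(G + 3019) = (-1/38 + G)²*(3019 + G))
p(-2245)/((403*(-8105/2954))) = ((-1 + 38*(-2245))²*(3019 - 2245)/1444)/((403*(-8105/2954))) = ((1/1444)*(-1 - 85310)²*774)/((403*(-8105*1/2954))) = ((1/1444)*(-85311)²*774)/((403*(-8105/2954))) = ((1/1444)*7277966721*774)/(-3266315/2954) = (2816573121027/722)*(-2954/3266315) = -4160078499756879/1179139715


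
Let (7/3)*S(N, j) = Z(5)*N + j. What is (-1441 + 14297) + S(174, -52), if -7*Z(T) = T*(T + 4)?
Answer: 605362/49 ≈ 12354.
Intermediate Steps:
Z(T) = -T*(4 + T)/7 (Z(T) = -T*(T + 4)/7 = -T*(4 + T)/7)
S(N, j) = -135*N/49 + 3*j/7 (S(N, j) = 3*((-1/7*5*(4 + 5))*N + j)/7 = 3*((-1/7*5*9)*N + j)/7 = 3*(-45*N/7 + j)/7 = 3*(j - 45*N/7)/7 = -135*N/49 + 3*j/7)
(-1441 + 14297) + S(174, -52) = (-1441 + 14297) + (-135/49*174 + (3/7)*(-52)) = 12856 + (-23490/49 - 156/7) = 12856 - 24582/49 = 605362/49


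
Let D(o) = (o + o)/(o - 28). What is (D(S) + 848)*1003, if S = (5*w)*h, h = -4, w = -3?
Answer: 3417221/4 ≈ 8.5431e+5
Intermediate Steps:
S = 60 (S = (5*(-3))*(-4) = -15*(-4) = 60)
D(o) = 2*o/(-28 + o) (D(o) = (2*o)/(-28 + o) = 2*o/(-28 + o))
(D(S) + 848)*1003 = (2*60/(-28 + 60) + 848)*1003 = (2*60/32 + 848)*1003 = (2*60*(1/32) + 848)*1003 = (15/4 + 848)*1003 = (3407/4)*1003 = 3417221/4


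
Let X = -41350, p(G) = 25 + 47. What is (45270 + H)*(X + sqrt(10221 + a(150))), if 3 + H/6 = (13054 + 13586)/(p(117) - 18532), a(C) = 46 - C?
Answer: -1726759625400/923 + 41759604*sqrt(10117)/923 ≈ -1.8663e+9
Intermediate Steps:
p(G) = 72
H = -24606/923 (H = -18 + 6*((13054 + 13586)/(72 - 18532)) = -18 + 6*(26640/(-18460)) = -18 + 6*(26640*(-1/18460)) = -18 + 6*(-1332/923) = -18 - 7992/923 = -24606/923 ≈ -26.659)
(45270 + H)*(X + sqrt(10221 + a(150))) = (45270 - 24606/923)*(-41350 + sqrt(10221 + (46 - 1*150))) = 41759604*(-41350 + sqrt(10221 + (46 - 150)))/923 = 41759604*(-41350 + sqrt(10221 - 104))/923 = 41759604*(-41350 + sqrt(10117))/923 = -1726759625400/923 + 41759604*sqrt(10117)/923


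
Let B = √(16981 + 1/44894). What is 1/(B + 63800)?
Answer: 572847440/36547514202997 - √34224717103410/182737571014985 ≈ 1.5642e-5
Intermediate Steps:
B = √34224717103410/44894 (B = √(16981 + 1/44894) = √(762345015/44894) = √34224717103410/44894 ≈ 130.31)
1/(B + 63800) = 1/(√34224717103410/44894 + 63800) = 1/(63800 + √34224717103410/44894)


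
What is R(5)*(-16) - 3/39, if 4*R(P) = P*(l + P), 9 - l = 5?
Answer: -2341/13 ≈ -180.08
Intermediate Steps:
l = 4 (l = 9 - 1*5 = 9 - 5 = 4)
R(P) = P*(4 + P)/4 (R(P) = (P*(4 + P))/4 = P*(4 + P)/4)
R(5)*(-16) - 3/39 = ((1/4)*5*(4 + 5))*(-16) - 3/39 = ((1/4)*5*9)*(-16) - 3*1/39 = (45/4)*(-16) - 1/13 = -180 - 1/13 = -2341/13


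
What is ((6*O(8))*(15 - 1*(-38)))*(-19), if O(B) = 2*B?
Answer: -96672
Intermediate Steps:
((6*O(8))*(15 - 1*(-38)))*(-19) = ((6*(2*8))*(15 - 1*(-38)))*(-19) = ((6*16)*(15 + 38))*(-19) = (96*53)*(-19) = 5088*(-19) = -96672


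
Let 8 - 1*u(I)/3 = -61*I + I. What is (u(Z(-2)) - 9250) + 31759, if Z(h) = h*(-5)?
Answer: 24333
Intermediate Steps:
Z(h) = -5*h
u(I) = 24 + 180*I (u(I) = 24 - 3*(-61*I + I) = 24 - (-180)*I = 24 + 180*I)
(u(Z(-2)) - 9250) + 31759 = ((24 + 180*(-5*(-2))) - 9250) + 31759 = ((24 + 180*10) - 9250) + 31759 = ((24 + 1800) - 9250) + 31759 = (1824 - 9250) + 31759 = -7426 + 31759 = 24333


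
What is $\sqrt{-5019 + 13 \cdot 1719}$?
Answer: $76 \sqrt{3} \approx 131.64$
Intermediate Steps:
$\sqrt{-5019 + 13 \cdot 1719} = \sqrt{-5019 + 22347} = \sqrt{17328} = 76 \sqrt{3}$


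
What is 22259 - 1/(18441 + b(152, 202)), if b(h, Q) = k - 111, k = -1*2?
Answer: 407962951/18328 ≈ 22259.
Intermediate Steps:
k = -2
b(h, Q) = -113 (b(h, Q) = -2 - 111 = -113)
22259 - 1/(18441 + b(152, 202)) = 22259 - 1/(18441 - 113) = 22259 - 1/18328 = 407962951/18328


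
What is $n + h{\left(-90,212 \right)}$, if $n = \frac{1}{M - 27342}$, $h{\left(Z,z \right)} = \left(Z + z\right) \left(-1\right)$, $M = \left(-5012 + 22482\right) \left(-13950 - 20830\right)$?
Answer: $- \frac{74131340925}{607633942} \approx -122.0$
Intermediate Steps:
$M = -607606600$ ($M = 17470 \left(-34780\right) = -607606600$)
$h{\left(Z,z \right)} = - Z - z$
$n = - \frac{1}{607633942}$ ($n = \frac{1}{-607606600 - 27342} = \frac{1}{-607633942} = - \frac{1}{607633942} \approx -1.6457 \cdot 10^{-9}$)
$n + h{\left(-90,212 \right)} = - \frac{1}{607633942} - 122 = - \frac{74131340925}{607633942}$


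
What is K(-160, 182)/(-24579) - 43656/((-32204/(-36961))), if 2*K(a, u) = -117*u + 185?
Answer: -19829791389373/395771058 ≈ -50104.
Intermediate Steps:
K(a, u) = 185/2 - 117*u/2 (K(a, u) = (-117*u + 185)/2 = (185 - 117*u)/2 = 185/2 - 117*u/2)
K(-160, 182)/(-24579) - 43656/((-32204/(-36961))) = (185/2 - 117/2*182)/(-24579) - 43656/((-32204/(-36961))) = (185/2 - 10647)*(-1/24579) - 43656/((-32204*(-1/36961))) = -21109/2*(-1/24579) - 43656/32204/36961 = 21109/49158 - 43656*36961/32204 = 21109/49158 - 403392354/8051 = -19829791389373/395771058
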